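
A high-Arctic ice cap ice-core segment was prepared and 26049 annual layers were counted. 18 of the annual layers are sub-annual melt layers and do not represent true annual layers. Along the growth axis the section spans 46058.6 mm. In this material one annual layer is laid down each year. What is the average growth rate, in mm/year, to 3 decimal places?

1.769 mm/year

Correcting the raw count gives 26049 − 18 = 26031 true annual layers.
46058.6 mm over 26031 years gives 46058.6 / 26031 ≈ 1.769 mm/year.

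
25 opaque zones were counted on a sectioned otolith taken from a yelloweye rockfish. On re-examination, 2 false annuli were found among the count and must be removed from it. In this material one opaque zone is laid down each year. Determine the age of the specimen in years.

Adjusted count: 25 − 2 = 23 opaque zones.
One opaque zone per year makes the duration 23 years.

23 yr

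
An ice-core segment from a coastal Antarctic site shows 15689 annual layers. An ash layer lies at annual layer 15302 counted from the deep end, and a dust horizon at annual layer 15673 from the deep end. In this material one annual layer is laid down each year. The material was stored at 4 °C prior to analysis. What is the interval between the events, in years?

Separation: 15673 − 15302 = 371 annual layers.
At one annual layer per year, 371 years elapsed between them.

371 years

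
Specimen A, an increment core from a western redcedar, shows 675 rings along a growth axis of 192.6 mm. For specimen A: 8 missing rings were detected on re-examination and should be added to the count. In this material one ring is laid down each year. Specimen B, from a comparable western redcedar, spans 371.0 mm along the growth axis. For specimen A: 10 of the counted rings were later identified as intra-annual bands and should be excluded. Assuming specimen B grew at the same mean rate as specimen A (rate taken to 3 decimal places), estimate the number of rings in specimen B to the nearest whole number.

1297 rings

Specimen A: correcting the raw count gives 675 − 10 + 8 = 673 true rings.
A: Mean rate = 192.6 mm / 673 years ≈ 0.286 mm/year.
B spans 371.0 / 0.286 = 1297.20 years ≈ 1297 rings.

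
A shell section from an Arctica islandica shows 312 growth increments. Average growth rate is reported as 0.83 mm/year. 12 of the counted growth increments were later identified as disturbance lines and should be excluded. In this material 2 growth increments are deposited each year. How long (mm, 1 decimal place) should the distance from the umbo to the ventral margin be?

After corrections the count is 312 − 12 = 300 growth increments.
300 growth increments at 2 per year is 300 / 2 = 150 years.
Length ≈ 0.83 × 150 = 124.5 mm.

124.5 mm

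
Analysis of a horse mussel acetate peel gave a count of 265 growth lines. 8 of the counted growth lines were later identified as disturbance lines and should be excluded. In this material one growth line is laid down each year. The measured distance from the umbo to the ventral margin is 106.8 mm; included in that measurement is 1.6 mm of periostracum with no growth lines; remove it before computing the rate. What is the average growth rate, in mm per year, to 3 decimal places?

Correcting the raw count gives 265 − 8 = 257 true growth lines.
Net length = 106.8 − 1.6 = 105.2 mm.
Extension rate ≈ 105.2 / 257 = 0.409 mm per year.

0.409 mm per year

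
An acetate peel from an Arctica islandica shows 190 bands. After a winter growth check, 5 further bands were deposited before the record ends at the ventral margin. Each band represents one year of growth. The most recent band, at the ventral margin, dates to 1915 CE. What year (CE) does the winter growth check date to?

5 bands formed after the winter growth check.
Counting back 5 years from 1915 CE places the winter growth check in 1915 − 5 = 1910 CE.

1910 CE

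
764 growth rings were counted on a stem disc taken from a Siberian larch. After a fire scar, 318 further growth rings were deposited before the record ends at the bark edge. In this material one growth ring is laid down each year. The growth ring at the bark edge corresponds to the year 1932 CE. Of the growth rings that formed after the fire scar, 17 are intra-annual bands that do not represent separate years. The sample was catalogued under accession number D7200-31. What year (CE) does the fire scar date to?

1631 CE

318 growth rings formed after the fire scar.
318 − 17 false = 301 true growth rings after the fire scar.
The growth ring at the bark edge is 1932 CE, so the fire scar dates to 1932 − 301 = 1631 CE.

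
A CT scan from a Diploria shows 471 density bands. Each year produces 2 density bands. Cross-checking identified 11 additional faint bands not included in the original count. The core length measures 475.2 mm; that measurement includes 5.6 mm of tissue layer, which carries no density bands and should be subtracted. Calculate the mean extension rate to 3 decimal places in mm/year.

1.949 mm/year

After corrections the count is 471 + 11 = 482 density bands.
482 density bands at 2 per year is 482 / 2 = 241 years.
Removing the 5.6 mm offcut leaves 475.2 − 5.6 = 469.6 mm.
Extension rate ≈ 469.6 / 241 = 1.949 mm/year.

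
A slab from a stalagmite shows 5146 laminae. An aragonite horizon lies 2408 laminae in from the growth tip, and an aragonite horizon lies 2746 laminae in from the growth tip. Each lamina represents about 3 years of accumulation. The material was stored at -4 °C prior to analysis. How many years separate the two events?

1014 years

Separation: 2746 − 2408 = 338 laminae.
Multiplying by 3 years per lamina: 338 × 3 = 1014 years.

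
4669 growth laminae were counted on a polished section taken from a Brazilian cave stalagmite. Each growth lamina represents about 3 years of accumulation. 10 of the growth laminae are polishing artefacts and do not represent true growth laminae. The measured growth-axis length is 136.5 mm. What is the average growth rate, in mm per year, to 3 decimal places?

True growth lamina count = 4669 − 10 = 4659.
At 3 years per growth lamina, 4659 × 3 = 13977 years.
136.5 mm over 13977 years gives 136.5 / 13977 ≈ 0.010 mm per year.

0.010 mm per year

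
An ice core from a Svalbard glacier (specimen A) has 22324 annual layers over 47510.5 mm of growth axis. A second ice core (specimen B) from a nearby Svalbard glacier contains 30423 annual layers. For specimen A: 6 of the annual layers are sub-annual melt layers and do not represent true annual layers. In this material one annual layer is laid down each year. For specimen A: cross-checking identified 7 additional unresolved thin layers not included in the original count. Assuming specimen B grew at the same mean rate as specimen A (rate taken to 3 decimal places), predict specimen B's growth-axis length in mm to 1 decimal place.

64740.1 mm

Specimen A: correcting the raw count gives 22324 − 6 + 7 = 22325 true annual layers.
A: 47510.5 mm over 22325 years gives 47510.5 / 22325 ≈ 2.128 mm per year.
For B, 2.128 mm/year × 30423 years = 64740.1 mm.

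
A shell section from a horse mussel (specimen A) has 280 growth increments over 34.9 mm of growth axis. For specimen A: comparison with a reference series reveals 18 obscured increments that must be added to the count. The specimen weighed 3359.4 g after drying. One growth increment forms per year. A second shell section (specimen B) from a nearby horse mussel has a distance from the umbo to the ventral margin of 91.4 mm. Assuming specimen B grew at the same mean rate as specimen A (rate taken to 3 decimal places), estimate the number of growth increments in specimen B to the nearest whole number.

781 growth increments

Specimen A: true growth increment count = 280 + 18 = 298.
A: Extension rate ≈ 34.9 / 298 = 0.117 mm/year.
Specimen B: 91.4 mm / 0.117 mm per year = 781.20 years ≈ 781 growth increments.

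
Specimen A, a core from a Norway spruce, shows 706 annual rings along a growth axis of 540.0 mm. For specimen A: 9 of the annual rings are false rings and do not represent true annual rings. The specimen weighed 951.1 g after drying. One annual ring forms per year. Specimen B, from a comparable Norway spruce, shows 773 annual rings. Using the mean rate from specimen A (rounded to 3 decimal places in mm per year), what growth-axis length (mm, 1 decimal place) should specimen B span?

Specimen A: true annual ring count = 706 − 9 = 697.
A: Extension rate ≈ 540.0 / 697 = 0.775 mm/yr.
Length of B = 0.775 × 773 = 599.1 mm.

599.1 mm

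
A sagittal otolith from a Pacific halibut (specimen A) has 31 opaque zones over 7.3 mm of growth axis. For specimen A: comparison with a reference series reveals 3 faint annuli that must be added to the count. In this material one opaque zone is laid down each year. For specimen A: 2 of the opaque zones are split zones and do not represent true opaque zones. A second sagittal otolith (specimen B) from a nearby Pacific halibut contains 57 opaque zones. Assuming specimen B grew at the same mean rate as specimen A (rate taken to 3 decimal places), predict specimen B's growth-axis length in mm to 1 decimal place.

Specimen A: adjusted count: 31 − 2 + 3 = 32 opaque zones.
A: 7.3 mm over 32 years gives 7.3 / 32 ≈ 0.228 mm per year.
B's length ≈ 0.228 × 57 = 13.0 mm.

13.0 mm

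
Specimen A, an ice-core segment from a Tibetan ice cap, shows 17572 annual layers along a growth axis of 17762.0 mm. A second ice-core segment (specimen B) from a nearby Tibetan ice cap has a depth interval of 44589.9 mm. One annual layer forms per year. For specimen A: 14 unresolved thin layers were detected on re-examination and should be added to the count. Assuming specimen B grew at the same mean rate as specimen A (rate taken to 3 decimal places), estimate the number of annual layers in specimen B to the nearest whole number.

44148 annual layers

Specimen A: correcting the raw count gives 17572 + 14 = 17586 true annual layers.
A: 17762.0 mm over 17586 years gives 17762.0 / 17586 ≈ 1.010 mm/year.
B spans 44589.9 / 1.010 = 44148.42 years ≈ 44148 annual layers.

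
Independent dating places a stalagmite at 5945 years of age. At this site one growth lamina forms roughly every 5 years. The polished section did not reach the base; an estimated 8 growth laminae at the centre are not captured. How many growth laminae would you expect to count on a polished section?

1181 growth laminae

One growth lamina every 5 years means 5945 / 5 = 1189 growth laminae.
Less the 8 uncaptured growth laminae: 1189 − 8 = 1181.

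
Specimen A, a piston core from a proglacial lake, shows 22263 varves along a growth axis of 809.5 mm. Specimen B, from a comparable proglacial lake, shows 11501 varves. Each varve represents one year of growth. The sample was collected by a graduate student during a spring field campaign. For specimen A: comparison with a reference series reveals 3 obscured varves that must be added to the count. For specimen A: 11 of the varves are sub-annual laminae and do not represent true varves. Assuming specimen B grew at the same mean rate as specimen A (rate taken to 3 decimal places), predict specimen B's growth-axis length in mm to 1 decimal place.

414.0 mm

Specimen A: adjusted count: 22263 − 11 + 3 = 22255 varves.
A: 809.5 mm over 22255 years gives 809.5 / 22255 ≈ 0.036 mm/yr.
For B, 0.036 mm/year × 11501 years = 414.0 mm.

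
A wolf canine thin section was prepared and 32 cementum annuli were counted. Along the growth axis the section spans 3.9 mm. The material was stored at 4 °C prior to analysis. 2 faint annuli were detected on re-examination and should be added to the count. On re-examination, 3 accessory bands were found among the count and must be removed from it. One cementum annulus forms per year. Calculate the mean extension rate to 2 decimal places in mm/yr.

0.13 mm/yr

True cementum annulus count = 32 − 3 + 2 = 31.
3.9 mm over 31 years gives 3.9 / 31 ≈ 0.13 mm/yr.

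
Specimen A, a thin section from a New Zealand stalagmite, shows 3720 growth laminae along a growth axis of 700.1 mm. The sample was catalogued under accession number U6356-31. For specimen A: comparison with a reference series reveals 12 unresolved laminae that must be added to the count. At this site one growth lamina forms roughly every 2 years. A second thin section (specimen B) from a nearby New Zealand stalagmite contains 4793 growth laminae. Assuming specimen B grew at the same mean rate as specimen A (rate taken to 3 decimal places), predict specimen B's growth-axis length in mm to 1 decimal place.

901.1 mm

Specimen A: correcting the raw count gives 3720 + 12 = 3732 true growth laminae.
Specimen A: multiplying by 2 years per growth lamina: 3732 × 2 = 7464 years.
A: 700.1 mm over 7464 years gives 700.1 / 7464 ≈ 0.094 mm/year.
Specimen B: 4793 growth laminae at 2 years each span 4793 × 2 = 9586 years. B's length ≈ 0.094 × 9586 = 901.1 mm.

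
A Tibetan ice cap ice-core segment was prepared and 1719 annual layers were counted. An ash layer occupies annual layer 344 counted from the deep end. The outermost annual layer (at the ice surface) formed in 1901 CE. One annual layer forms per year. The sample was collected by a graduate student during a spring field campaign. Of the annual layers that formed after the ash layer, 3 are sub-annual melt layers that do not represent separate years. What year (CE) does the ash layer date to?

529 CE

Between annual layer 344 and the ice surface there are 1719 − 344 = 1375 annual layers.
Removing the 3 false annual layers leaves 1375 − 3 = 1372 true annual layers beyond the ash layer.
1901 − 1372 = 529 CE.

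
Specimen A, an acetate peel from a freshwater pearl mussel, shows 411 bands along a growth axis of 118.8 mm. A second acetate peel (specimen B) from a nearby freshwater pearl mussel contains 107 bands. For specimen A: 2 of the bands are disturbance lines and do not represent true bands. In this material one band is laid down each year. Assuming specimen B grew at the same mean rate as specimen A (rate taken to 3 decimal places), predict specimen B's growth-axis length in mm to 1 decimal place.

Specimen A: adjusted count: 411 − 2 = 409 bands.
A: Extension rate ≈ 118.8 / 409 = 0.290 mm/yr.
Length of B = 0.290 × 107 = 31.0 mm.

31.0 mm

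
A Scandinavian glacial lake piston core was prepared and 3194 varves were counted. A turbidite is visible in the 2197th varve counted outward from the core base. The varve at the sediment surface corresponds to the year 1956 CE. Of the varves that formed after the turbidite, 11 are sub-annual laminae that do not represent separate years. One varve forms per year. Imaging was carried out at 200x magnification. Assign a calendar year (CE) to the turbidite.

The turbidite sits at varve 2197 from the core base, so 3194 − 2197 = 997 varves formed after it.
Excluding 11 false varves: 997 − 11 = 986.
1956 − 986 = 970 CE.

970 CE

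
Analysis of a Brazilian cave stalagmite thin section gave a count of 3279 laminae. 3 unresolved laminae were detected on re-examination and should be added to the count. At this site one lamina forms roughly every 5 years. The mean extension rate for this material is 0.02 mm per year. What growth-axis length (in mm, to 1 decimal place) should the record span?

True lamina count = 3279 + 3 = 3282.
At 5 years per lamina, 3282 × 5 = 16410 years.
Predicted length = 0.02 mm/year × 16410 years = 328.2 mm.

328.2 mm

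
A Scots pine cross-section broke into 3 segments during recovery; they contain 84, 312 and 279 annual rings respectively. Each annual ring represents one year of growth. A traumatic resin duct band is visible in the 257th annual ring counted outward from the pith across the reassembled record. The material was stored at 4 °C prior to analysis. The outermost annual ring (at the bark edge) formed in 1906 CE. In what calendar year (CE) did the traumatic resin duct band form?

Total annual rings = 84 + 312 + 279 = 675.
675 − 257 = 418 annual rings lie beyond the traumatic resin duct band toward the bark edge.
The annual ring at the bark edge is 1906 CE, so the traumatic resin duct band dates to 1906 − 418 = 1488 CE.

1488 CE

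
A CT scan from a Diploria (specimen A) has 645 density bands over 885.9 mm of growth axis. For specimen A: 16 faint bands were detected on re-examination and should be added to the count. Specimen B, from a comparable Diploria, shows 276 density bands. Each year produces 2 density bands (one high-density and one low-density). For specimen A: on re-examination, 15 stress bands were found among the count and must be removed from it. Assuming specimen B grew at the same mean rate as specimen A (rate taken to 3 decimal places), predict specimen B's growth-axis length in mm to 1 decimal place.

378.5 mm

Specimen A: adjusted count: 645 − 15 + 16 = 646 density bands.
Specimen A: 646 density bands at 2 per year is 646 / 2 = 323 years.
A: 885.9 mm over 323 years gives 885.9 / 323 ≈ 2.743 mm/yr.
Specimen B: with 2 density bands per year, 276 / 2 = 138 years. B's length ≈ 2.743 × 138 = 378.5 mm.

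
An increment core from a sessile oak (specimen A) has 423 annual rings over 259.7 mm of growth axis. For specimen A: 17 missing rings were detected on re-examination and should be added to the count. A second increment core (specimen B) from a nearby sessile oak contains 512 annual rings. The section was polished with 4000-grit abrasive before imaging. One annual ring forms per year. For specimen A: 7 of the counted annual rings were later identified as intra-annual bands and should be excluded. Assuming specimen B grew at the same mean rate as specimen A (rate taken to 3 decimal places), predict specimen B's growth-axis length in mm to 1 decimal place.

Specimen A: true annual ring count = 423 − 7 + 17 = 433.
A: Extension rate ≈ 259.7 / 433 = 0.600 mm/year.
B's length ≈ 0.600 × 512 = 307.2 mm.

307.2 mm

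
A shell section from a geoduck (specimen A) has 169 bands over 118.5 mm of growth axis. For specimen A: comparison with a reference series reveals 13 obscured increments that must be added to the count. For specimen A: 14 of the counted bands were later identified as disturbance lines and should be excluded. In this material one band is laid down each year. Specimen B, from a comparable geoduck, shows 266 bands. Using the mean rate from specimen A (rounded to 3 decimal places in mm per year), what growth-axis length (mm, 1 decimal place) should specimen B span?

Specimen A: true band count = 169 − 14 + 13 = 168.
A: Extension rate ≈ 118.5 / 168 = 0.705 mm/year.
For B, 0.705 mm/year × 266 years = 187.5 mm.

187.5 mm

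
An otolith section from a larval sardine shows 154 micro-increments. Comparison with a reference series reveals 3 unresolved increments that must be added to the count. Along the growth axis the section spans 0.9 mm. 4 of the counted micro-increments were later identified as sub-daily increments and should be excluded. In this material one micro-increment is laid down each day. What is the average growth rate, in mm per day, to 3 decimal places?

Adjusted count: 154 − 4 + 3 = 153 micro-increments.
0.9 mm over 153 days gives 0.9 / 153 ≈ 0.006 mm per day.

0.006 mm per day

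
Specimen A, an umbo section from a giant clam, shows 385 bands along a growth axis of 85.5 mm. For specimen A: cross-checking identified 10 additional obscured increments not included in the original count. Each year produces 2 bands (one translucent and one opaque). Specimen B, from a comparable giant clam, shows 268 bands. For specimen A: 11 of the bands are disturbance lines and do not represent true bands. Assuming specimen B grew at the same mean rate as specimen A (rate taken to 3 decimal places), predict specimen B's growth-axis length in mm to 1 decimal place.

Specimen A: true band count = 385 − 11 + 10 = 384.
Specimen A: dividing by 2 bands per year: 384 / 2 = 192 years.
A: 85.5 mm over 192 years gives 85.5 / 192 ≈ 0.445 mm/yr.
Specimen B: with 2 bands per year, 268 / 2 = 134 years. Length of B = 0.445 × 134 = 59.6 mm.

59.6 mm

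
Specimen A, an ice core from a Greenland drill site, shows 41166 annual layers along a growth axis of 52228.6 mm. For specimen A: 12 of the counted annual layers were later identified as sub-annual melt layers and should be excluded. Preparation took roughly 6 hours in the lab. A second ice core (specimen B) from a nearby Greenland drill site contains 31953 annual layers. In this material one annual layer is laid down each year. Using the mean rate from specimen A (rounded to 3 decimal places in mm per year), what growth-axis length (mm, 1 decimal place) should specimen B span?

40548.4 mm

Specimen A: true annual layer count = 41166 − 12 = 41154.
A: Mean rate = 52228.6 mm / 41154 years ≈ 1.269 mm/year.
B's length ≈ 1.269 × 31953 = 40548.4 mm.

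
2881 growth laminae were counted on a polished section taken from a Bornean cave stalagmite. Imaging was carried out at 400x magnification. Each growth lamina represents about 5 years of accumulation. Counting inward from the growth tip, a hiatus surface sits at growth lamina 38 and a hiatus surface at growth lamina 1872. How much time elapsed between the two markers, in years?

9170 yr

Separation: 1872 − 38 = 1834 growth laminae.
1834 growth laminae at 5 years each span 1834 × 5 = 9170 years.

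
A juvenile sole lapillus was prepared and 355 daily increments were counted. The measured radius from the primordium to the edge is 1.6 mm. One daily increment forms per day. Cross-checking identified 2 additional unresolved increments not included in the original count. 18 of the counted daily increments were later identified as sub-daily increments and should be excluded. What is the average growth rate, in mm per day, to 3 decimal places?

True daily increment count = 355 − 18 + 2 = 339.
Extension rate ≈ 1.6 / 339 = 0.005 mm per day.

0.005 mm per day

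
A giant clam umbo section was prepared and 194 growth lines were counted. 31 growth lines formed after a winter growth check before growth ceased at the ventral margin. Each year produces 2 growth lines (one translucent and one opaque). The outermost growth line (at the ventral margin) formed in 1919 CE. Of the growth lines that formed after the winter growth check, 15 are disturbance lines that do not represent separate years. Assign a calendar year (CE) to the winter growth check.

31 growth lines formed after the winter growth check.
Excluding 15 false growth lines: 31 − 15 = 16.
16 growth lines at 2 per year is 16 / 2 = 8 years.
1919 − 8 = 1911 CE.

1911 CE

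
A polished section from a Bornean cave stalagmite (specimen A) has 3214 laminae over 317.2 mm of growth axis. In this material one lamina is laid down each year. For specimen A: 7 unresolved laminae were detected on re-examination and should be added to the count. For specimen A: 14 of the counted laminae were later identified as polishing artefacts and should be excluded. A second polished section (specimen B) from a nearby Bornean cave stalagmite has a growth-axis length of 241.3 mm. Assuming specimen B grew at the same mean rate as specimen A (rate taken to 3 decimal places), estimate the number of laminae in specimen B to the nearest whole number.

2437 laminae

Specimen A: correcting the raw count gives 3214 − 14 + 7 = 3207 true laminae.
A: Extension rate ≈ 317.2 / 3207 = 0.099 mm per year.
Specimen B: 241.3 mm / 0.099 mm per year = 2437.37 years ≈ 2437 laminae.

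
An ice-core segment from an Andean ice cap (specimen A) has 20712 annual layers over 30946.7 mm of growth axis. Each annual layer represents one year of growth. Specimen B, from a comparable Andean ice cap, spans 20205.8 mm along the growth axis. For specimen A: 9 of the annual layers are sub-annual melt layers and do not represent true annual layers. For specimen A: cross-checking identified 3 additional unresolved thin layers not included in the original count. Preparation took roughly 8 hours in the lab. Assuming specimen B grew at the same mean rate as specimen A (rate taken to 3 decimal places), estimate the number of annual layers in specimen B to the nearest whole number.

Specimen A: correcting the raw count gives 20712 − 9 + 3 = 20706 true annual layers.
A: Mean rate = 30946.7 mm / 20706 years ≈ 1.495 mm per year.
B spans 20205.8 / 1.495 = 13515.59 years ≈ 13516 annual layers.

13516 annual layers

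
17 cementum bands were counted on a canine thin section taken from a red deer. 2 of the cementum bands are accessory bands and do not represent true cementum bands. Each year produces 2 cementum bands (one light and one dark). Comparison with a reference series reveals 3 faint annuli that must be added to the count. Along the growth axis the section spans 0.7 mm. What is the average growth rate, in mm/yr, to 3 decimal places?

0.078 mm/yr

True cementum band count = 17 − 2 + 3 = 18.
With 2 cementum bands per year, 18 / 2 = 9 years.
Mean rate = 0.7 mm / 9 years ≈ 0.078 mm/yr.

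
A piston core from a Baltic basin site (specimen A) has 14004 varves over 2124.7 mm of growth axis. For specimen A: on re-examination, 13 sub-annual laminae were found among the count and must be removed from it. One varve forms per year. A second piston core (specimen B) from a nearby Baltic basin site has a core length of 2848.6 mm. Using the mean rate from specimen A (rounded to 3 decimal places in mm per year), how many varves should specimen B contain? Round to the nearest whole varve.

Specimen A: adjusted count: 14004 − 13 = 13991 varves.
A: Extension rate ≈ 2124.7 / 13991 = 0.152 mm/year.
For B, 2848.6 / 0.152 = 18740.79 years ≈ 18741 varves.

18741 varves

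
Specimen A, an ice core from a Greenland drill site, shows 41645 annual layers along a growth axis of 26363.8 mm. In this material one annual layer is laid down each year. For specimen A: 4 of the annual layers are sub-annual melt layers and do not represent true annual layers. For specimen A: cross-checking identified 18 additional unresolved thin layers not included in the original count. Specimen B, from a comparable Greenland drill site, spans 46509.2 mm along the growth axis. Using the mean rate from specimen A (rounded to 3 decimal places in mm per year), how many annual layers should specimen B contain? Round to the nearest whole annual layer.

Specimen A: after corrections the count is 41645 − 4 + 18 = 41659 annual layers.
A: Mean rate = 26363.8 mm / 41659 years ≈ 0.633 mm/year.
Specimen B: 46509.2 mm / 0.633 mm per year = 73474.25 years ≈ 73474 annual layers.

73474 annual layers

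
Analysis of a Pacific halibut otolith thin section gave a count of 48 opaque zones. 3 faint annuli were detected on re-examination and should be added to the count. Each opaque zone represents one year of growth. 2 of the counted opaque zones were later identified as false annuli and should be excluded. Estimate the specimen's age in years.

Adjusted count: 48 − 2 + 3 = 49 opaque zones.
With a one-to-one opaque zone periodicity this is 49 years.

49 yr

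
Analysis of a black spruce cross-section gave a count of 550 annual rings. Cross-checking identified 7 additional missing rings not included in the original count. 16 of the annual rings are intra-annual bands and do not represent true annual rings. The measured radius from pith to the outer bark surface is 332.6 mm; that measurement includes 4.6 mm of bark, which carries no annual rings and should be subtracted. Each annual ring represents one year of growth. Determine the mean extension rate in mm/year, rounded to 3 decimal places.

Correcting the raw count gives 550 − 16 + 7 = 541 true annual rings.
Removing the 4.6 mm offcut leaves 332.6 − 4.6 = 328.0 mm.
Mean rate = 328.0 mm / 541 years ≈ 0.606 mm/year.

0.606 mm/year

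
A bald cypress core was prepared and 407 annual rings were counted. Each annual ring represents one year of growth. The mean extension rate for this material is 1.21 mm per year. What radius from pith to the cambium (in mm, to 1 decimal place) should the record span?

407 years of growth are recorded.
Predicted length = 1.21 mm/year × 407 years = 492.5 mm.

492.5 mm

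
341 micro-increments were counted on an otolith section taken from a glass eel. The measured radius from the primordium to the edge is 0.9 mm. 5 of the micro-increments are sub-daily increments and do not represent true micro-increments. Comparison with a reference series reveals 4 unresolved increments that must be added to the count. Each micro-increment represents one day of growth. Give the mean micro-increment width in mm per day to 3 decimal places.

0.003 mm per day

After corrections the count is 341 − 5 + 4 = 340 micro-increments.
0.9 mm over 340 days gives 0.9 / 340 ≈ 0.003 mm per day.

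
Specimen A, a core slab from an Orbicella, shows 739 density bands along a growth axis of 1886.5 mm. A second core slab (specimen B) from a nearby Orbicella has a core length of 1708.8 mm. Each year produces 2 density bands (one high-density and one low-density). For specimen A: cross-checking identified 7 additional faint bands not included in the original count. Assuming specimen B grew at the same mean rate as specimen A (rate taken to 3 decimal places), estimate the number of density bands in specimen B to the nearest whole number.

Specimen A: adjusted count: 739 + 7 = 746 density bands.
Specimen A: dividing by 2 density bands per year: 746 / 2 = 373 years.
A: Mean rate = 1886.5 mm / 373 years ≈ 5.058 mm per year.
For B, 1708.8 / 5.058 = 337.84 years; at 2 density bands per year that is 337.84 × 2 ≈ 676 density bands.

676 density bands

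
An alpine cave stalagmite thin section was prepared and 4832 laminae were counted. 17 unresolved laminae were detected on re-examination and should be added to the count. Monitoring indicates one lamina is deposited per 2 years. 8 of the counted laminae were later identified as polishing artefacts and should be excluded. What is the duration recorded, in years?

9682 yr

Correcting the raw count gives 4832 − 8 + 17 = 4841 true laminae.
Multiplying by 2 years per lamina: 4841 × 2 = 9682 years.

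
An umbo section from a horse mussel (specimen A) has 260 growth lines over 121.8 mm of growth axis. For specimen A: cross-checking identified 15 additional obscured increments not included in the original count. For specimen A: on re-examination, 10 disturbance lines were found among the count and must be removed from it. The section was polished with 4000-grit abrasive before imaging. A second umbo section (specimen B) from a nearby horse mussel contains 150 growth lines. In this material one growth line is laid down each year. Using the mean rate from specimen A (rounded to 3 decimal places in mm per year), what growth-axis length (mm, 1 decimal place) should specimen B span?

69.0 mm

Specimen A: adjusted count: 260 − 10 + 15 = 265 growth lines.
A: Extension rate ≈ 121.8 / 265 = 0.460 mm/year.
For B, 0.460 mm/year × 150 years = 69.0 mm.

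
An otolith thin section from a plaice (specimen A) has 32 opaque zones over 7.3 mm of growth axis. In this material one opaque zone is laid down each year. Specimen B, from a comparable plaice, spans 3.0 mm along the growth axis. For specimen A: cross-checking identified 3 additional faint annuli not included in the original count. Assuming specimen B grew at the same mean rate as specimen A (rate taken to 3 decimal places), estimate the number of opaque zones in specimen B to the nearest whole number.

14 opaque zones

Specimen A: adjusted count: 32 + 3 = 35 opaque zones.
A: 7.3 mm over 35 years gives 7.3 / 35 ≈ 0.209 mm/yr.
Specimen B: 3.0 mm / 0.209 mm per year = 14.35 years ≈ 14 opaque zones.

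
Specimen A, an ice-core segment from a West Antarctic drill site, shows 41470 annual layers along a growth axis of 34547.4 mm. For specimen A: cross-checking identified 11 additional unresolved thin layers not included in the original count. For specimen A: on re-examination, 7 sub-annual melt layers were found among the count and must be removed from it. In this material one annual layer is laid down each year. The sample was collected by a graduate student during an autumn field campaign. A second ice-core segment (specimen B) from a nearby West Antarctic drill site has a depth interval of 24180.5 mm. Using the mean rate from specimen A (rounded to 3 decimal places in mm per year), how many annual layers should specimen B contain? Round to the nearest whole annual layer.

29028 annual layers

Specimen A: adjusted count: 41470 − 7 + 11 = 41474 annual layers.
A: Mean rate = 34547.4 mm / 41474 years ≈ 0.833 mm per year.
B spans 24180.5 / 0.833 = 29028.21 years ≈ 29028 annual layers.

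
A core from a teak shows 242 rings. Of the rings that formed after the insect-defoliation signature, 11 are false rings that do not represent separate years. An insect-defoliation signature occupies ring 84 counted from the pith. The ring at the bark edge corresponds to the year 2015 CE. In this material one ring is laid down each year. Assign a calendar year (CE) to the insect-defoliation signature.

The insect-defoliation signature sits at ring 84 from the pith, so 242 − 84 = 158 rings formed after it.
Excluding 11 false rings: 158 − 11 = 147.
The ring at the bark edge is 2015 CE, so the insect-defoliation signature dates to 2015 − 147 = 1868 CE.

1868 CE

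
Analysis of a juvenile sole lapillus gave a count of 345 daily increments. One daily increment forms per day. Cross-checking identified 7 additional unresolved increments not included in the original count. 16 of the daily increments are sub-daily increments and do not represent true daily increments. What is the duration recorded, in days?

True daily increment count = 345 − 16 + 7 = 336.
One daily increment per day makes the duration 336 days.

336 days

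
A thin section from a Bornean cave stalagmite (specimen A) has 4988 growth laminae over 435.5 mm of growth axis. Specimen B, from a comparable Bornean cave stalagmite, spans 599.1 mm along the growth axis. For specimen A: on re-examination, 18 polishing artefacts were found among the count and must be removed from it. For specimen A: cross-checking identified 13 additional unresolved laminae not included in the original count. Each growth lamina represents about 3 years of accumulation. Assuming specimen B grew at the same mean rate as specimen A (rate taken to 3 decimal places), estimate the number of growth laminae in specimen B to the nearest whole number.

6886 growth laminae

Specimen A: true growth lamina count = 4988 − 18 + 13 = 4983.
Specimen A: 4983 growth laminae at 3 years each span 4983 × 3 = 14949 years.
A: 435.5 mm over 14949 years gives 435.5 / 14949 ≈ 0.029 mm/year.
For B, 599.1 / 0.029 = 20658.62 years; at 3 years per growth lamina that is 20658.62 / 3 ≈ 6886 growth laminae.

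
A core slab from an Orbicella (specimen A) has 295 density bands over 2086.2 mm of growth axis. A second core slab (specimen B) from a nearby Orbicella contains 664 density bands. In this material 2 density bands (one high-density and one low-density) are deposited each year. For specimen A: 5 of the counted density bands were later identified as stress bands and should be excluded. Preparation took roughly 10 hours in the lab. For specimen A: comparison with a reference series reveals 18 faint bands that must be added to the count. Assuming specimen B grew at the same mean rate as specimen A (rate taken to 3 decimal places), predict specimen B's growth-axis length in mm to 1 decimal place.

Specimen A: after corrections the count is 295 − 5 + 18 = 308 density bands.
Specimen A: with 2 density bands per year, 308 / 2 = 154 years.
A: Extension rate ≈ 2086.2 / 154 = 13.547 mm/year.
Specimen B: dividing by 2 density bands per year: 664 / 2 = 332 years. For B, 13.547 mm/year × 332 years = 4497.6 mm.

4497.6 mm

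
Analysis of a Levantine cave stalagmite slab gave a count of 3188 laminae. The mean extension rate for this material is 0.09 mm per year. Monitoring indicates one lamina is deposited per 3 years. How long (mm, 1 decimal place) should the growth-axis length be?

860.8 mm

At 3 years per lamina, 3188 × 3 = 9564 years.
Length ≈ 0.09 × 9564 = 860.8 mm.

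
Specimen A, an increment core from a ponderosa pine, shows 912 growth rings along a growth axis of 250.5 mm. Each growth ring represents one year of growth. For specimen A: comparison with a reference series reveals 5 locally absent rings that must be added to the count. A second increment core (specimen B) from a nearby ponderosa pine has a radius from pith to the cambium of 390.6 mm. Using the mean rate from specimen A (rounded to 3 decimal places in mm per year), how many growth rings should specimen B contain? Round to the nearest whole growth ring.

1431 growth rings

Specimen A: after corrections the count is 912 + 5 = 917 growth rings.
A: 250.5 mm over 917 years gives 250.5 / 917 ≈ 0.273 mm per year.
For B, 390.6 / 0.273 = 1430.77 years ≈ 1431 growth rings.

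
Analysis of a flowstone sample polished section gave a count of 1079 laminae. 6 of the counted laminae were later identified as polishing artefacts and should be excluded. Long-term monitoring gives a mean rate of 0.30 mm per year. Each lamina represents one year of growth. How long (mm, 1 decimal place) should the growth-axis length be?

Adjusted count: 1079 − 6 = 1073 laminae.
Length ≈ 0.30 × 1073 = 321.9 mm.

321.9 mm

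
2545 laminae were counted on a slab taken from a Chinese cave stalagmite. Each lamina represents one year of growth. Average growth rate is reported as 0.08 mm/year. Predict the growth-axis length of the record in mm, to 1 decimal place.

203.6 mm

The record spans 2545 years at 0.08 mm per year.
Length ≈ 0.08 × 2545 = 203.6 mm.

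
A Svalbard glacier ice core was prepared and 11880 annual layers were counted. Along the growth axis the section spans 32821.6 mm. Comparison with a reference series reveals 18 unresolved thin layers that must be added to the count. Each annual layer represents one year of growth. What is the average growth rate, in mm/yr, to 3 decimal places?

Adjusted count: 11880 + 18 = 11898 annual layers.
Extension rate ≈ 32821.6 / 11898 = 2.759 mm/yr.

2.759 mm/yr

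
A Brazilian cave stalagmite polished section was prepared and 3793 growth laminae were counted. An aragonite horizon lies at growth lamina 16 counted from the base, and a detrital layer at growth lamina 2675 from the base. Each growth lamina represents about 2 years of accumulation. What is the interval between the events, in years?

5318 years

Separation: 2675 − 16 = 2659 growth laminae.
Multiplying by 2 years per growth lamina: 2659 × 2 = 5318 years.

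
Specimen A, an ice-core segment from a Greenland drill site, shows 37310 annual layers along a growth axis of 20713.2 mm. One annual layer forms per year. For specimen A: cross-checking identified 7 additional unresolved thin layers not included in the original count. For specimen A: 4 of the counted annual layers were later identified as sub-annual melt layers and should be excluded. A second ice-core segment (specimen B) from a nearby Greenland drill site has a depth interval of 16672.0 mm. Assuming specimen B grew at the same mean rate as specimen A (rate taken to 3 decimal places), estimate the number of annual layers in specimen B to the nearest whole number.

30040 annual layers

Specimen A: true annual layer count = 37310 − 4 + 7 = 37313.
A: Extension rate ≈ 20713.2 / 37313 = 0.555 mm per year.
B spans 16672.0 / 0.555 = 30039.64 years ≈ 30040 annual layers.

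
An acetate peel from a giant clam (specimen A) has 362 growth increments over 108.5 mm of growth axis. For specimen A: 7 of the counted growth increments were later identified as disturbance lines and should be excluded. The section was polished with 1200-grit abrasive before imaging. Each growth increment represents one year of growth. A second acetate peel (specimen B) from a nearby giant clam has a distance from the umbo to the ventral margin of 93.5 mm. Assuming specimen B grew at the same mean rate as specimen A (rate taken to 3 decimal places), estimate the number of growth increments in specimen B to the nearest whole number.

Specimen A: correcting the raw count gives 362 − 7 = 355 true growth increments.
A: 108.5 mm over 355 years gives 108.5 / 355 ≈ 0.306 mm per year.
Specimen B: 93.5 mm / 0.306 mm per year = 305.56 years ≈ 306 growth increments.

306 growth increments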